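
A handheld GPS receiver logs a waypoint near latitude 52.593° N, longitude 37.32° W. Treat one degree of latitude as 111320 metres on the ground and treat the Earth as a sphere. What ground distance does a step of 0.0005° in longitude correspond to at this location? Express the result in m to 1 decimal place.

33.8 m

0.0005° of longitude at 52.593° is 0.0005 × 111320 × cos 52.593° ≈ 0.0005 × 67623.9 = 33.8119 m.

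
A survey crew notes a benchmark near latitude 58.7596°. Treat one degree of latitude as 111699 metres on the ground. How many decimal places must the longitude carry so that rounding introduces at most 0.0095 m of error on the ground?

7

At 58.7596° one degree of longitude covers 111699 × cos 58.7596° ≈ 111699 × 0.5186 ≈ 57930.5 m.
With N decimal places the half-ulp bound is 0.5·10⁻ᴺ°, or 0.5·10⁻ᴺ × 57930.5 m on the ground.
Need 0.5 × 57930.5 × 10⁻ᴺ ≤ 0.0095 → 10⁻ᴺ ≤ 3.280e-07, so N ≥ 6.48.
So 7 decimal places suffice (0.0029 m); 6 would allow up to 0.029 m.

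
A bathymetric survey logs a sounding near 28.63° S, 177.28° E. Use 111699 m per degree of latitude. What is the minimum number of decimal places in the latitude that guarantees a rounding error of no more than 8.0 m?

One degree of latitude covers 111699 m.
With N decimal places the half-ulp bound is 0.5·10⁻ᴺ°, or 0.5·10⁻ᴺ × 111699 m on the ground.
Setting 55849.5 × 10⁻ᴺ ≤ 8.0 gives 10ᴺ ≥ 6981, i.e. N ≥ 3.84.
N = 3 would give 55.8 m (too coarse); N = 4 gives 5.58 m ≤ 8.0 m.

4 decimal places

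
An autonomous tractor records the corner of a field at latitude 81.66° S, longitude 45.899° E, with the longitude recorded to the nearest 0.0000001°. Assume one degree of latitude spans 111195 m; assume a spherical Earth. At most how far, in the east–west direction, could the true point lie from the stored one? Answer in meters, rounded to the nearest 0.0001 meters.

0.0008 meters

Rounding to 7 decimal places leaves the longitude within ±5e-08° of the true value.
One degree of longitude at 81.66° is 111195 × cos 81.66° ≈ 111195 × 0.1450 = 16128.5 m.
Maximum E–W displacement: 5e-08 × 16128.5 = 0.000806425 m.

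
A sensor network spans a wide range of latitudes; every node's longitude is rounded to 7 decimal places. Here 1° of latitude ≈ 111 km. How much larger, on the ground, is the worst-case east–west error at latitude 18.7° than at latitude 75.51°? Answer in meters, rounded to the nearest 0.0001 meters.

Rounding to 7 decimal places leaves the longitude within ±5e-08° of the true value.
At 18.7°: 5e-08° × 111000 × cos 18.7° = 5e-08 × 111000 × 0.9472 ≈ 0.005257 m.
At 75.51°: 5e-08° × 111000 × cos 75.51° = 5e-08 × 111000 × 0.2502 ≈ 0.0013887 m.
Difference: 0.005257 − 0.0013887 = 0.0038683 m.

0.0039 meters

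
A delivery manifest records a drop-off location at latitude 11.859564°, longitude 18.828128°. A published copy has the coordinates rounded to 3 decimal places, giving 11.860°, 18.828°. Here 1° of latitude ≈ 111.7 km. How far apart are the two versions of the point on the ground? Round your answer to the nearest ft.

Δlat = 11.859564 − 11.860 = -0.000436°; Δlon = 18.828128 − 18.828 = +0.000128°.
North–south shift: -0.000436 × 111700 = -48.7012 m.
E–W at 11.86°: 0.000128° × 111700 × cos 11.86° = 0.000128 × 111700 × 0.9787 ≈ 13.9924 m.
Hypotenuse of the two orthogonal shifts: √(48.7012² + 13.9924²) = 50.6714 m.
In feet: 50.6714 m ÷ 0.3048 ≈ 166.24 ft.

166 ft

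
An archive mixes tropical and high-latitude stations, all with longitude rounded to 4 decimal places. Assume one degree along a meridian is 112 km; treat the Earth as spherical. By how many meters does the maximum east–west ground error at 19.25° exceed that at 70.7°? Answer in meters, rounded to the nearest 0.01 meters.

3.44 meters

Rounding to 4 decimal places leaves the longitude within ±5e-05° of the true value.
At 19.25°: 5e-05° × 112000 × cos 19.25° = 5e-05 × 112000 × 0.9441 ≈ 5.2869 m.
Error at 70.7° = 5e-05° × 112000 × cos 70.7° ≈ 5.6 × 0.3305 = 1.8509 m.
So the lower-latitude error exceeds the higher by 5.2869 − 1.8509 = 3.436 m.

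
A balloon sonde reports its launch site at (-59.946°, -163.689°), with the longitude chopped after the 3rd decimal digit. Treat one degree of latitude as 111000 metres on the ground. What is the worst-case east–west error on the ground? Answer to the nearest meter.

56 meters

Truncating at 3 decimal places can drop up to a full unit in the last place, so the longitude may be off by as much as 0.001°.
At latitude 59.946° a degree of longitude spans 111000 m × cos 59.946° = 111000 × 0.5008 ≈ 55590.6 m.
East–west error: 0.001° × 55590.6 m/° ≈ 55.5906 m.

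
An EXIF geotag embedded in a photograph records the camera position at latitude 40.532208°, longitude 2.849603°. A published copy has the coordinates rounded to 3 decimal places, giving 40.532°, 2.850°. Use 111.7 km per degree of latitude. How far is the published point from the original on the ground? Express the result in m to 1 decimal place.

Δlat = 40.532208 − 40.532 = +0.000208°; Δlon = 2.849603 − 2.850 = -0.000397°.
N–S: 0.000208° × 111700 m/° = 23.2336 m.
E–W at 40.532°: -0.000397° × 111700 × cos 40.532° = -0.000397 × 111700 × 0.7600 ≈ -33.704 m.
Combined displacement = (23.2336² + 33.704²)^½ ≈ 40.9361 m.

40.9 m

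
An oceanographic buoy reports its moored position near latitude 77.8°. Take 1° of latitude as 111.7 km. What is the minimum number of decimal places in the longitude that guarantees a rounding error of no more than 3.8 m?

4

At 77.8° one degree of longitude covers 111700 × cos 77.8° ≈ 111700 × 0.2113 ≈ 23605 m.
Rounding to N decimal places gives at most 0.5 × 10⁻ᴺ degrees of error, i.e. 0.5 × 10⁻ᴺ × 23605 m.
Need 0.5 × 23605 × 10⁻ᴺ ≤ 3.8 → 10⁻ᴺ ≤ 3.220e-04, so N ≥ 3.49.
So 4 decimal places suffice (1.18 m); 3 would allow up to 11.8 m.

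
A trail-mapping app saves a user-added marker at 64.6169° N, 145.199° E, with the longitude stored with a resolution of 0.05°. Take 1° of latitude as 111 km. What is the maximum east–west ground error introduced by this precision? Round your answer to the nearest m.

With a 0.05° grid the true value lies within half a step, ±0.05°/2 = ±0.025°, of the stored one.
Parallels shrink by cos φ, so at 64.6169° a degree of longitude is 111000 × 0.4287 ≈ 47582.2 m.
Maximum E–W displacement: 0.025 × 47582.2 = 1189.56 m.

1190 m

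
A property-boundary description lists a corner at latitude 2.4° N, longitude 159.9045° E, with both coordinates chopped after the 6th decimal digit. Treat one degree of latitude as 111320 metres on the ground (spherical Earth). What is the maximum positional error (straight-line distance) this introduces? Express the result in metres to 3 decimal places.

0.157 metres

Truncating at 6 decimal places can drop up to a full unit in the last place, so each coordinate may be off by as much as 1e-06°.
Latitude error → 1e-06 × 111320 = 0.11132 m along the meridian.
East–west component at 2.4°: 1e-06° × 111320 × cos 2.4° ≈ 1e-06 × 111222 ≈ 0.111222 m.
Worst case both components are at the extreme and orthogonal: √(0.11132² + 0.111222²) ≈ 0.157361 m.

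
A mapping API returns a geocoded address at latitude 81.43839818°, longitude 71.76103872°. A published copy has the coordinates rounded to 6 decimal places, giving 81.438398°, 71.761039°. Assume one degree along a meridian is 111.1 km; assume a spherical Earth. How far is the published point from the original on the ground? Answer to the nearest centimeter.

2 centimeters

The latitude changed by +0.00000018° and the longitude by -0.00000028°.
North–south shift: 0.00000018 × 111100 = 0.019998 m.
E–W at 81.4384°: -0.00000028° × 111100 × cos 81.4384° = -0.00000028 × 111100 × 0.1489 ≈ -0.00463113 m.
Distance: √(0.019998² + 0.00463113²) ≈ 0.0205272 m.
That is 0.0205272 m = 2.0527 cm.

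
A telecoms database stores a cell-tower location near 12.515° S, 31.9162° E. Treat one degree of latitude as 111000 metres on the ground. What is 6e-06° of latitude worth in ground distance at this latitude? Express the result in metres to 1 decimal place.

6e-06° × 111000 m/° = 0.666 m.

0.7 metres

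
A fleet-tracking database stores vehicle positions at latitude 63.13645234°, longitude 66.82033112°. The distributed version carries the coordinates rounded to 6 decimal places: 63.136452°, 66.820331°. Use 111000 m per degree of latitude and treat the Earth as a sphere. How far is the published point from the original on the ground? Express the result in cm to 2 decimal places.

The latitude changed by +0.00000034° and the longitude by +0.00000012°.
North–south shift: 0.00000034 × 111000 = 0.03774 m.
E–W at 63.1365°: 0.00000012° × 111000 × cos 63.1365° = 0.00000012 × 111000 × 0.4519 ≈ 0.00601887 m.
Combined displacement = (0.03774² + 0.00601887²)^½ ≈ 0.0382169 m.
That is 0.0382169 m = 3.8217 cm.

3.82 cm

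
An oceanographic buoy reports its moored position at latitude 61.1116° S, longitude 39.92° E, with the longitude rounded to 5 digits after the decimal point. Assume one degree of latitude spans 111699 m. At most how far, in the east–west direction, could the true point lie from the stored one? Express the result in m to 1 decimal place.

Rounding to 5 decimal places leaves the longitude within ±5e-06° of the true value.
At latitude 61.1116° a degree of longitude spans 111699 m × cos 61.1116° = 111699 × 0.4831 ≈ 53962.4 m.
Maximum E–W displacement: 5e-06 × 53962.4 = 0.269812 m.

0.3 m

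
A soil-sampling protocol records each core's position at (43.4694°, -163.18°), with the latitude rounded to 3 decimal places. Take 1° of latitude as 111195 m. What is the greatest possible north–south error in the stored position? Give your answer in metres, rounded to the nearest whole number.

56 metres

Rounding to 3 decimal places leaves the latitude within ±0.0005° of the true value.
Along the meridian that is 0.0005° × 111195 m/° = 55.5975 m.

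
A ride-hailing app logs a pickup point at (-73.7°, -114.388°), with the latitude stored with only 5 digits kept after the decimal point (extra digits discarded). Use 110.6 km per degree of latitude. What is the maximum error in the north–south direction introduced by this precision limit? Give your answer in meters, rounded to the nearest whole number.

Truncating at 5 decimal places can drop up to a full unit in the last place, so the latitude may be off by as much as 1e-05°.
So the N–S error is at most 1e-05 × 110600 = 1.106 m.

1 meters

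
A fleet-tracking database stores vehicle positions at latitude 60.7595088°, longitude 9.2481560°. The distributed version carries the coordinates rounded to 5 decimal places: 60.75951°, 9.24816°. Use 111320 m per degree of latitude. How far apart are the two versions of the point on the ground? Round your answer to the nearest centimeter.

26 centimeters

Δlat = 60.7595088 − 60.75951 = -0.0000012°; Δlon = 9.2481560 − 9.24816 = -0.0000040°.
N–S: -0.0000012° × 111320 m/° = -0.133584 m.
E–W at 60.7595°: -0.0000040° × 111320 × cos 60.7595° = -0.0000040 × 111320 × 0.4885 ≈ -0.217509 m.
Combined displacement = (0.133584² + 0.217509²)^½ ≈ 0.255254 m.
That is 0.255254 m = 25.525 cm.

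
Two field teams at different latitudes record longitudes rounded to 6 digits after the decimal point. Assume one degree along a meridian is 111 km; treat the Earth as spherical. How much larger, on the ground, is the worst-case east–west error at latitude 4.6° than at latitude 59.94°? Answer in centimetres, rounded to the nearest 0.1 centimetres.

Rounding to 6 decimal places leaves the longitude within ±5e-07° of the true value.
Error at 4.6° = 5e-07° × 111000 × cos 4.6° ≈ 0.0555 × 0.9968 = 0.055321 m.
At 59.94°: 5e-07° × 111000 × cos 59.94° = 5e-07 × 111000 × 0.5009 ≈ 0.0278 m.
Difference: 0.055321 − 0.0278 = 0.027521 m.
That is 0.0275209 m = 2.7521 cm.

2.8 centimetres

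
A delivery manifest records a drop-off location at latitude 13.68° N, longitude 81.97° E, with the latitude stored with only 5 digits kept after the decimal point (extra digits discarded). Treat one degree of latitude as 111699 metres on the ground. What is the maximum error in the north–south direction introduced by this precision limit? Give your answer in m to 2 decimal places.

Truncating at 5 decimal places can drop up to a full unit in the last place, so the latitude may be off by as much as 1e-05°.
So the N–S error is at most 1e-05 × 111699 = 1.11699 m.

1.12 m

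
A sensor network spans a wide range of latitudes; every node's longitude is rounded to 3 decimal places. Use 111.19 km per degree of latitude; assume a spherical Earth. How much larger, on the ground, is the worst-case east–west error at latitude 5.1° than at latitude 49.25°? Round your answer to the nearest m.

19 m

Rounding to 3 decimal places leaves the longitude within ±0.0005° of the true value.
Error at 5.1° = 0.0005° × 111190 × cos 5.1° ≈ 55.595 × 0.9960 = 55.375 m.
At 49.25°: 0.0005° × 111190 × cos 49.25° = 0.0005 × 111190 × 0.6528 ≈ 36.29 m.
So the lower-latitude error exceeds the higher by 55.375 − 36.29 = 19.085 m.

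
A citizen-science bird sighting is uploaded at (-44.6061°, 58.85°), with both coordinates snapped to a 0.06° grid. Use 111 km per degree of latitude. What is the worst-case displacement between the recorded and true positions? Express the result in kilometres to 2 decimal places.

4.09 kilometres

With a 0.06° grid the true value lies within half a step, ±0.06°/2 = ±0.03°, of the stored one.
Latitude error → 0.03 × 111000 = 3330 m along the meridian.
East–west component at 44.6061°: 0.03° × 111000 × cos 44.6061° ≈ 0.03 × 79026.6 ≈ 2370.8 m.
Combining orthogonally: (3330² + 2370.8²)^½ ≈ 4087.74 m.
That is 4087.74 m = 4.0877 km.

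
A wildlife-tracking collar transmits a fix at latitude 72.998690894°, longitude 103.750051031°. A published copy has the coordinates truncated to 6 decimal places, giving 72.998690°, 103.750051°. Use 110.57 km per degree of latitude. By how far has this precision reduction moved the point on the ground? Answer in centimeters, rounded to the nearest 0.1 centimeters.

Δlat = 72.998690894 − 72.998690 = +0.000000894°; Δlon = 103.750051031 − 103.750051 = +0.000000031°.
N–S: 0.000000894° × 110570 m/° = 0.0988496 m.
East–west at this latitude: 0.000000031° × 110570 × cos 72.9987° ≈ 0.000000031 × 32330 = 0.00100223 m.
Distance: √(0.0988496² + 0.00100223²) ≈ 0.0988547 m.
That is 0.0988547 m = 9.8855 cm.

9.9 centimeters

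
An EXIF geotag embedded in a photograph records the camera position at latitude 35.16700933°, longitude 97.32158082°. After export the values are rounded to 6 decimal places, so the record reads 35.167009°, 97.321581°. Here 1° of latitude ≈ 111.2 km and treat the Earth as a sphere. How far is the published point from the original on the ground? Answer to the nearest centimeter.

The latitude changed by +0.00000033° and the longitude by -0.00000018°.
N–S: 0.00000033° × 111200 m/° = 0.036696 m.
East–west at this latitude: -0.00000018° × 111200 × cos 35.167° ≈ -0.00000018 × 90903.4 = -0.0163626 m.
Distance: √(0.036696² + 0.0163626²) ≈ 0.0401787 m.
That is 0.0401787 m = 4.0179 cm.

4 centimeters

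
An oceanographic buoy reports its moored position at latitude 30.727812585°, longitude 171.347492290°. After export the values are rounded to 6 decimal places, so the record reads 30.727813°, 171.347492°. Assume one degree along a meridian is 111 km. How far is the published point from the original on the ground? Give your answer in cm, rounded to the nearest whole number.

5 cm

Δlat = 30.727812585 − 30.727813 = -0.000000415°; Δlon = 171.347492290 − 171.347492 = +0.000000290°.
North–south shift: -0.000000415 × 111000 = -0.046065 m.
East–west at this latitude: 0.000000290° × 111000 × cos 30.7278° ≈ 0.000000290 × 95416.1 = 0.0276707 m.
Distance: √(0.046065² + 0.0276707²) ≈ 0.0537369 m.
That is 0.0537369 m = 5.3737 cm.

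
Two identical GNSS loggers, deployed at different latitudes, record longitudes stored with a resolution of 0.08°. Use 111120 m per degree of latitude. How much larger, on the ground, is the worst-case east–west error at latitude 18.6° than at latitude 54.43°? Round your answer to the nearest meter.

With a 0.08° grid the true value lies within half a step, ±0.08°/2 = ±0.04°, of the stored one.
Error at 18.6° = 0.04° × 111120 × cos 18.6° ≈ 4444.8 × 0.9478 = 4212.6 m.
At 54.43°: 0.04° × 111120 × cos 54.43° = 0.04 × 111120 × 0.5817 ≈ 2585.5 m.
So the lower-latitude error exceeds the higher by 4212.6 − 2585.5 = 1627.1 m.

1627 meters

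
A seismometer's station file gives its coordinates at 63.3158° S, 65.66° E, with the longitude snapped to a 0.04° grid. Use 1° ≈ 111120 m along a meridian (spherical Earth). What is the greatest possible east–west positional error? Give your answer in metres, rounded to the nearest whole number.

With a 0.04° grid the true value lies within half a step, ±0.04°/2 = ±0.02°, of the stored one.
One degree of longitude at 63.3158° is 111120 × cos 63.3158° ≈ 111120 × 0.4491 = 49900.9 m.
So at most 0.02° × 49900.9 ≈ 998.019 m east–west.

998 metres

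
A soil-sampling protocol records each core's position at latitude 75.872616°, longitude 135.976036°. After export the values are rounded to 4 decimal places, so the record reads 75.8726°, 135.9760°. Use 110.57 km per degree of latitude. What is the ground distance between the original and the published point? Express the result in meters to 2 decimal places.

Δlat = 75.872616 − 75.8726 = +0.000016°; Δlon = 135.976036 − 135.9760 = +0.000036°.
N–S: 0.000016° × 110570 m/° = 1.76912 m.
East–west at this latitude: 0.000036° × 110570 × cos 75.8726° ≈ 0.000036 × 26987.8 = 0.971561 m.
Distance: √(1.76912² + 0.971561²) ≈ 2.01834 m.

2.02 meters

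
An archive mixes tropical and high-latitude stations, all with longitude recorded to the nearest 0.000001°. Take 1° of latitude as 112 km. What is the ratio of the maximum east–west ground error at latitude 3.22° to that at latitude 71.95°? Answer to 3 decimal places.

3.222

Rounding to 6 decimal places leaves the longitude within ±5e-07° of the true value.
Error at 3.22° = 5e-07° × 112000 × cos 3.22° ≈ 0.056 × 0.9984 = 0.055912 m.
At 71.95°: 5e-07° × 112000 × cos 71.95° = 5e-07 × 112000 × 0.3098 ≈ 0.017351 m.
Ratio: 0.055912 / 0.017351 = cos 3.22° / cos 71.95° ≈ 3.2223.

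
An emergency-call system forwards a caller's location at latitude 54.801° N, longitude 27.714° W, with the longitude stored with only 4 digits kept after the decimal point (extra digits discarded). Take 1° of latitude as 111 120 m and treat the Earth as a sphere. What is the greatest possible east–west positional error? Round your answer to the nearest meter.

Truncating at 4 decimal places can drop up to a full unit in the last place, so the longitude may be off by as much as 0.0001°.
At latitude 54.801° a degree of longitude spans 111120 m × cos 54.801° = 111120 × 0.5764 ≈ 64051.6 m.
So at most 0.0001° × 64051.6 ≈ 6.40516 m east–west.

6 meters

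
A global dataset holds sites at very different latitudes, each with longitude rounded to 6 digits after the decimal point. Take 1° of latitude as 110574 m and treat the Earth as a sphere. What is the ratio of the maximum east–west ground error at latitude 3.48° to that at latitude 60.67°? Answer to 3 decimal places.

2.038

Rounding to 6 decimal places leaves the longitude within ±5e-07° of the true value.
At 3.48°: 5e-07° × 110574 × cos 3.48° = 5e-07 × 110574 × 0.9982 ≈ 0.055185 m.
At 60.67°: 5e-07° × 110574 × cos 60.67° = 5e-07 × 110574 × 0.4898 ≈ 0.027082 m.
The ratio reduces to cos 3.48° / cos 60.67° = 0.9982/0.4898 ≈ 2.0377.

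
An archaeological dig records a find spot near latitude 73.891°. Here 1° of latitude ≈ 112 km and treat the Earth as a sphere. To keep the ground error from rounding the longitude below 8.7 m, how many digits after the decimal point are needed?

At 73.891° one degree of longitude covers 112000 × cos 73.891° ≈ 112000 × 0.2775 ≈ 31076.1 m.
N decimal places → at most half a unit in the last place, 0.5 × 10⁻ᴺ° = 31076.1/2 × 10⁻ᴺ m.
Need 0.5 × 31076.1 × 10⁻ᴺ ≤ 8.7 → 10⁻ᴺ ≤ 5.599e-04, so N ≥ 3.25.
At 3 places the error can reach 15.5 m, but 4 places keeps it to 1.55 m.

4 decimal places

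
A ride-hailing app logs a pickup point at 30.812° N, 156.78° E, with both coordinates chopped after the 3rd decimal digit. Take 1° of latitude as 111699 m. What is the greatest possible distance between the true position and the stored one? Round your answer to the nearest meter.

147 meters

Truncating at 3 decimal places can drop up to a full unit in the last place, so each coordinate may be off by as much as 0.001°.
North–south component: 0.001° × 111699 = 111.699 m.
Longitude error → 0.001 × 111699 × cos 30.812° = 0.001 × 111699 × 0.8589 ≈ 95.933 m.
The two errors are perpendicular, so the maximum displacement is √(111.699² + 95.933²) ≈ 147.241 m.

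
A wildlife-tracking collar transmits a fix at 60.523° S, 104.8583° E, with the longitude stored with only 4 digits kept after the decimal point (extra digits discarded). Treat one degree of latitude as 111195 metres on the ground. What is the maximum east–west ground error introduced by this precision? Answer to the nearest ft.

Truncating at 4 decimal places can drop up to a full unit in the last place, so the longitude may be off by as much as 0.0001°.
Parallels shrink by cos φ, so at 60.523° a degree of longitude is 111195 × 0.4921 ≈ 54716.2 m.
Maximum E–W displacement: 0.0001 × 54716.2 = 5.47162 m.
Converting: 5.47162 m × 3.2808 ft/m ≈ 17.952 ft.

18 ft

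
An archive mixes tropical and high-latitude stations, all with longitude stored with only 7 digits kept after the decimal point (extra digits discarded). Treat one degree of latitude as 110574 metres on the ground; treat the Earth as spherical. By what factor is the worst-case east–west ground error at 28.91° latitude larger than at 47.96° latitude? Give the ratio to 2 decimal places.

Truncating at 7 decimal places can drop up to a full unit in the last place, so the longitude may be off by as much as 1e-07°.
At 28.91°: 1e-07° × 110574 × cos 28.91° = 1e-07 × 110574 × 0.8754 ≈ 0.0096794 m.
At 47.96°: 1e-07° × 110574 × cos 47.96° = 1e-07 × 110574 × 0.6696 ≈ 0.0074046 m.
The ratio reduces to cos 28.91° / cos 47.96° = 0.8754/0.6696 ≈ 1.3072.

1.31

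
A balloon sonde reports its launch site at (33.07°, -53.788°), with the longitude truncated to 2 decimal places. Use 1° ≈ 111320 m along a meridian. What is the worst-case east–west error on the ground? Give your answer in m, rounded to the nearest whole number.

Truncating at 2 decimal places can drop up to a full unit in the last place, so the longitude may be off by as much as 0.01°.
At latitude 33.07° a degree of longitude spans 111320 m × cos 33.07° = 111320 × 0.8380 ≈ 93286.7 m.
So at most 0.01° × 93286.7 ≈ 932.867 m east–west.

933 m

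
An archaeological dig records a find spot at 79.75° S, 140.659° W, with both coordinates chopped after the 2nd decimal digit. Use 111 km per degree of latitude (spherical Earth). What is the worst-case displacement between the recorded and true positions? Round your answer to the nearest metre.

1127 metres

Truncating at 2 decimal places can drop up to a full unit in the last place, so each coordinate may be off by as much as 0.01°.
North–south component: 0.01° × 111000 = 1110 m.
East–west component at 79.75°: 0.01° × 111000 × cos 79.75° ≈ 0.01 × 19751.7 ≈ 197.517 m.
The two errors are perpendicular, so the maximum displacement is √(1110² + 197.517²) ≈ 1127.44 m.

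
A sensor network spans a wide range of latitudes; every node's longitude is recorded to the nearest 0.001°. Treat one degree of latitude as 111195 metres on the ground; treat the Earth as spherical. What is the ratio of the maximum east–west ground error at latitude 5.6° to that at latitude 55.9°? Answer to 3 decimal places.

1.775

Rounding to 3 decimal places leaves the longitude within ±0.0005° of the true value.
Error at 5.6° = 0.0005° × 111195 × cos 5.6° ≈ 55.598 × 0.9952 = 55.332 m.
At 55.9°: 0.0005° × 111195 × cos 55.9° = 0.0005 × 111195 × 0.5606 ≈ 31.17 m.
The ratio reduces to cos 5.6° / cos 55.9° = 0.9952/0.5606 ≈ 1.7752.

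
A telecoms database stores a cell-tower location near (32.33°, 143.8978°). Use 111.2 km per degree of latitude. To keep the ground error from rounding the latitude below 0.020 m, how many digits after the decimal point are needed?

One degree of latitude covers 111200 m.
N decimal places → at most half a unit in the last place, 0.5 × 10⁻ᴺ° = 111200/2 × 10⁻ᴺ m.
Need 0.5 × 111200 × 10⁻ᴺ ≤ 0.020 → 10⁻ᴺ ≤ 3.597e-07, so N ≥ 6.44.
So 7 decimal places suffice (0.00556 m); 6 would allow up to 0.0556 m.

7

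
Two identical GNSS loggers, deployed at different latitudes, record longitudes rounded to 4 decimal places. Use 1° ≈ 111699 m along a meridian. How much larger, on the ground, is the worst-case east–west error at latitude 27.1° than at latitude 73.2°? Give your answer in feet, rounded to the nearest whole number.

Rounding to 4 decimal places leaves the longitude within ±5e-05° of the true value.
Error at 27.1° = 5e-05° × 111699 × cos 27.1° ≈ 5.585 × 0.8902 = 4.9718 m.
Error at 73.2° = 5e-05° × 111699 × cos 73.2° ≈ 5.585 × 0.2890 = 1.6142 m.
Difference: 4.9718 − 1.6142 = 3.3576 m.
In feet: 3.35757 m ÷ 0.3048 ≈ 11.016 ft.

11 feet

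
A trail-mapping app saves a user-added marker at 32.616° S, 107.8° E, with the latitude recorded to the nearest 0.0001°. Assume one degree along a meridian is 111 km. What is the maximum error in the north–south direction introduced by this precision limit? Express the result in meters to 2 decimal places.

Rounding to 4 decimal places leaves the latitude within ±5e-05° of the true value.
North–south distance: 5e-05° × 111000 m/° = 5.55 m.

5.55 meters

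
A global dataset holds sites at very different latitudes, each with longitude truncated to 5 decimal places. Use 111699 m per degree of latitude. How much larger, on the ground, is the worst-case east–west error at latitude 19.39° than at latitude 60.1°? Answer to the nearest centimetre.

50 centimetres

Truncating at 5 decimal places can drop up to a full unit in the last place, so the longitude may be off by as much as 1e-05°.
Error at 19.39° = 1e-05° × 111699 × cos 19.39° ≈ 1.117 × 0.9433 = 1.0536 m.
Error at 60.1° = 1e-05° × 111699 × cos 60.1° ≈ 1.117 × 0.4985 = 0.55681 m.
Difference: 1.0536 − 0.55681 = 0.49683 m.
That is 0.496829 m = 49.683 cm.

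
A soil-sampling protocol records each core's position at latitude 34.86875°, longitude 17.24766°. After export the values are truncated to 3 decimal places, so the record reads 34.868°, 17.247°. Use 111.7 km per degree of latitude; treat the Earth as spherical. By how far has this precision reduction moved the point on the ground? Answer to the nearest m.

Δlat = 34.86875 − 34.868 = +0.00075°; Δlon = 17.24766 − 17.247 = +0.00066°.
N–S: 0.00075° × 111700 m/° = 83.775 m.
E–W at 34.868°: 0.00066° × 111700 × cos 34.868° = 0.00066 × 111700 × 0.8205 ≈ 60.4868 m.
Hypotenuse of the two orthogonal shifts: √(83.775² + 60.4868²) = 103.329 m.

103 m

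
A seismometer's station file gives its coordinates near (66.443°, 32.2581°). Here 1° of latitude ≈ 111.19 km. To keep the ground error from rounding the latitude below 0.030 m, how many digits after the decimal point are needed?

7 decimal places

One degree of latitude covers 111190 m.
N decimal places → at most half a unit in the last place, 0.5 × 10⁻ᴺ° = 111190/2 × 10⁻ᴺ m.
Setting 55595 × 10⁻ᴺ ≤ 0.030 gives 10ᴺ ≥ 1.853e+06, i.e. N ≥ 6.27.
So 7 decimal places suffice (0.00556 m); 6 would allow up to 0.0556 m.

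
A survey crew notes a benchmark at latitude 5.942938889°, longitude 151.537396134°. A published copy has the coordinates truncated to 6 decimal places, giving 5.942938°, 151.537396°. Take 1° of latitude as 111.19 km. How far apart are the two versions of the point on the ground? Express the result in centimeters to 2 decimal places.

The latitude changed by +0.000000889° and the longitude by +0.000000134°.
North–south shift: 0.000000889 × 111190 = 0.0988479 m.
East–west at this latitude: 0.000000134° × 111190 × cos 5.94294° ≈ 0.000000134 × 110592 = 0.0148194 m.
Hypotenuse of the two orthogonal shifts: √(0.0988479² + 0.0148194²) = 0.0999526 m.
That is 0.0999526 m = 9.9953 cm.

10.00 centimeters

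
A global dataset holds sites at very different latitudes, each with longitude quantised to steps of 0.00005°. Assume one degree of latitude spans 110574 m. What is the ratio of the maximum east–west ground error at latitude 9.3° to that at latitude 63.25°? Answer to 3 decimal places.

2.193

With a 0.00005° grid the true value lies within half a step, ±0.00005°/2 = ±2.5e-05°, of the stored one.
Error at 9.3° = 2.5e-05° × 110574 × cos 9.3° ≈ 2.7644 × 0.9869 = 2.728 m.
At 63.25°: 2.5e-05° × 110574 × cos 63.25° = 2.5e-05 × 110574 × 0.4501 ≈ 1.2442 m.
The ratio reduces to cos 9.3° / cos 63.25° = 0.9869/0.4501 ≈ 2.1925.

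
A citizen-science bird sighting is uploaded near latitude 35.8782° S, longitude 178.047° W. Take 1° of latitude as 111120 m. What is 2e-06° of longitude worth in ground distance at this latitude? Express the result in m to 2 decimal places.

2e-06° of longitude at 35.8782° is 2e-06 × 111120 × cos 35.8782° ≈ 2e-06 × 90036.6 = 0.180073 m.

0.18 m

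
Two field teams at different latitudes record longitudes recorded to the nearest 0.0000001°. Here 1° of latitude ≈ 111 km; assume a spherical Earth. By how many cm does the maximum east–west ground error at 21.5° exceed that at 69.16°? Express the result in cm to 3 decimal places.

0.319 cm

Rounding to 7 decimal places leaves the longitude within ±5e-08° of the true value.
Error at 21.5° = 5e-08° × 111000 × cos 21.5° ≈ 0.00555 × 0.9304 = 0.0051638 m.
Error at 69.16° = 5e-08° × 111000 × cos 69.16° ≈ 0.00555 × 0.3558 = 0.0019745 m.
Difference: 0.0051638 − 0.0019745 = 0.0031894 m.
That is 0.00318935 m = 0.31894 cm.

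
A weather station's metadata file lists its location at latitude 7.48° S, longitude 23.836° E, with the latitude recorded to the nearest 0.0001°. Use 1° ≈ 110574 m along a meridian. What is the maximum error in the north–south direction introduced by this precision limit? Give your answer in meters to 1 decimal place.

5.5 meters

Rounding to 4 decimal places leaves the latitude within ±5e-05° of the true value.
So the N–S error is at most 5e-05 × 110574 = 5.5287 m.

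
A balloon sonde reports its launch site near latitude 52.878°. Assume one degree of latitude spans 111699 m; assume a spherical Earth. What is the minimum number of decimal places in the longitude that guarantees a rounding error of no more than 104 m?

3

At 52.878° one degree of longitude covers 111699 × cos 52.878° ≈ 111699 × 0.6035 ≈ 67411.9 m.
Rounding to N decimal places gives at most 0.5 × 10⁻ᴺ degrees of error, i.e. 0.5 × 10⁻ᴺ × 67411.9 m.
Setting 33706 × 10⁻ᴺ ≤ 104 gives 10ᴺ ≥ 324.1, i.e. N ≥ 2.51.
N = 2 would give 337 m (too coarse); N = 3 gives 33.7 m ≤ 104 m.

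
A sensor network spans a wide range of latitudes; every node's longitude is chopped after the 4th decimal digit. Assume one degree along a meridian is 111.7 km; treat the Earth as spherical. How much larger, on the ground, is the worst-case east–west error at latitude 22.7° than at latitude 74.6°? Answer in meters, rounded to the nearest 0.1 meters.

7.3 meters

Truncating at 4 decimal places can drop up to a full unit in the last place, so the longitude may be off by as much as 0.0001°.
Error at 22.7° = 0.0001° × 111700 × cos 22.7° ≈ 11.17 × 0.9225 = 10.305 m.
Error at 74.6° = 0.0001° × 111700 × cos 74.6° ≈ 11.17 × 0.2656 = 2.9663 m.
Difference: 10.305 − 2.9663 = 7.3385 m.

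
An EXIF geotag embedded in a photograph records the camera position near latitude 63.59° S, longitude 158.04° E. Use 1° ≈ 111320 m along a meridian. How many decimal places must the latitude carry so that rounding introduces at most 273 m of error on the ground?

One degree of latitude covers 111320 m.
N decimal places → at most half a unit in the last place, 0.5 × 10⁻ᴺ° = 111320/2 × 10⁻ᴺ m.
Setting 55660 × 10⁻ᴺ ≤ 273 gives 10ᴺ ≥ 203.9, i.e. N ≥ 2.31.
At 2 places the error can reach 557 m, but 3 places keeps it to 55.7 m.

3 decimal places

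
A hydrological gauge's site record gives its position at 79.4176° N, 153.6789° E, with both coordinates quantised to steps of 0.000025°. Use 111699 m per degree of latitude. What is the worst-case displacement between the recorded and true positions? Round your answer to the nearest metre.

With a 0.000025° grid the true value lies within half a step, ±0.000025°/2 = ±1.25e-05°, of the stored one.
Latitude error → 1.25e-05 × 111699 = 1.39624 m along the meridian.
Longitude error → 1.25e-05 × 111699 × cos 79.4176° = 1.25e-05 × 111699 × 0.1836 ≈ 0.256418 m.
Combining orthogonally: (1.39624² + 0.256418²)^½ ≈ 1.41959 m.

1 metres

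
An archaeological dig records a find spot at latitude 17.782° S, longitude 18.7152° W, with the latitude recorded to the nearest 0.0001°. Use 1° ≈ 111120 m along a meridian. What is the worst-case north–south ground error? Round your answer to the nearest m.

Rounding to 4 decimal places leaves the latitude within ±5e-05° of the true value.
North–south distance: 5e-05° × 111120 m/° = 5.556 m.

6 m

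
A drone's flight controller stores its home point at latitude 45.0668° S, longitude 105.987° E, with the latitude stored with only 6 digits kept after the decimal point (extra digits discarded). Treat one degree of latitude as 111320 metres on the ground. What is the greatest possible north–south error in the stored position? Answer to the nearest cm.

Truncating at 6 decimal places can drop up to a full unit in the last place, so the latitude may be off by as much as 1e-06°.
North–south distance: 1e-06° × 111320 m/° = 0.11132 m.
That is 0.11132 m = 11.132 cm.

11 cm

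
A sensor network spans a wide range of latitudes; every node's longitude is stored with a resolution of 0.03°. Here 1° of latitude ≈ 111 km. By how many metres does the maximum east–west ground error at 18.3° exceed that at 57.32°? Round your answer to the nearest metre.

682 metres

With a 0.03° grid the true value lies within half a step, ±0.03°/2 = ±0.015°, of the stored one.
Error at 18.3° = 0.015° × 111000 × cos 18.3° ≈ 1665 × 0.9494 = 1580.8 m.
At 57.32°: 0.015° × 111000 × cos 57.32° = 0.015 × 111000 × 0.5399 ≈ 899.01 m.
Difference: 1580.8 − 899.01 = 681.78 m.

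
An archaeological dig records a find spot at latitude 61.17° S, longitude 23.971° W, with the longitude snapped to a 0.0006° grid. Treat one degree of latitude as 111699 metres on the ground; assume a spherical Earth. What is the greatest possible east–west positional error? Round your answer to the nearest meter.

With a 0.0006° grid the true value lies within half a step, ±0.0006°/2 = ±0.0003°, of the stored one.
One degree of longitude at 61.17° is 111699 × cos 61.17° ≈ 111699 × 0.4822 = 53862.6 m.
Maximum E–W displacement: 0.0003 × 53862.6 = 16.1588 m.

16 meters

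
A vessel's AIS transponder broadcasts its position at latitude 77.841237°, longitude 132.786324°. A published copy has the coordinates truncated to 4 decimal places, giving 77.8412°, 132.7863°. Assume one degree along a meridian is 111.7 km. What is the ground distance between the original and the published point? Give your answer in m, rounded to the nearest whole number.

4 m

Δlat = 77.841237 − 77.8412 = +0.000037°; Δlon = 132.786324 − 132.7863 = +0.000024°.
N–S: 0.000037° × 111700 m/° = 4.1329 m.
East–west at this latitude: 0.000024° × 111700 × cos 77.8412° ≈ 0.000024 × 23526.5 = 0.564635 m.
Distance: √(4.1329² + 0.564635²) ≈ 4.17129 m.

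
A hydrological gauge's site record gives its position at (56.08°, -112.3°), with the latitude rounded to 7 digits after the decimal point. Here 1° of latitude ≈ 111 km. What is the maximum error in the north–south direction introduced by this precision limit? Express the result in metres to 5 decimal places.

Rounding to 7 decimal places leaves the latitude within ±5e-08° of the true value.
Along the meridian that is 5e-08° × 111000 m/° = 0.00555 m.

0.00555 metres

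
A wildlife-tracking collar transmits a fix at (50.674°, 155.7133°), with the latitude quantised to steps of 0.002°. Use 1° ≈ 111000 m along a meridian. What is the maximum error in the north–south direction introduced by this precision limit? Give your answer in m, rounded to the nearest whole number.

With a 0.002° grid the true value lies within half a step, ±0.002°/2 = ±0.001°, of the stored one.
North–south distance: 0.001° × 111000 m/° = 111 m.

111 m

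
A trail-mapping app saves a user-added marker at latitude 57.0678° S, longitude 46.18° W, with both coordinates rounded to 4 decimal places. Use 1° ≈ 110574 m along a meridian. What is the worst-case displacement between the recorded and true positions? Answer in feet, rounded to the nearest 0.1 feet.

20.6 feet

Rounding to 4 decimal places leaves each coordinate within ±5e-05° of the true value.
North–south component: 5e-05° × 110574 = 5.5287 m.
Longitude error → 5e-05 × 110574 × cos 57.0678° = 5e-05 × 110574 × 0.5436 ≈ 3.00566 m.
Worst case both components are at the extreme and orthogonal: √(5.5287² + 3.00566²) ≈ 6.29289 m.
In feet: 6.29289 m ÷ 0.3048 ≈ 20.646 ft.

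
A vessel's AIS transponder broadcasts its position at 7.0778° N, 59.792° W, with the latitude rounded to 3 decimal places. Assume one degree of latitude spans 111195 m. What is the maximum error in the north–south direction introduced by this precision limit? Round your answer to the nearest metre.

Rounding to 3 decimal places leaves the latitude within ±0.0005° of the true value.
North–south distance: 0.0005° × 111195 m/° = 55.5975 m.

56 metres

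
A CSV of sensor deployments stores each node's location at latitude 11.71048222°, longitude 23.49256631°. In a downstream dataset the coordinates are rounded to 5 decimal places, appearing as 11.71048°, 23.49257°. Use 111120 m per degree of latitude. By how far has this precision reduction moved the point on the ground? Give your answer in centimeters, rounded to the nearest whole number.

47 centimeters

The latitude changed by +0.00000222° and the longitude by -0.00000369°.
N–S: 0.00000222° × 111120 m/° = 0.246686 m.
East–west at this latitude: -0.00000369° × 111120 × cos 11.7105° ≈ -0.00000369 × 108807 = -0.401498 m.
Hypotenuse of the two orthogonal shifts: √(0.246686² + 0.401498²) = 0.471227 m.
That is 0.471227 m = 47.123 cm.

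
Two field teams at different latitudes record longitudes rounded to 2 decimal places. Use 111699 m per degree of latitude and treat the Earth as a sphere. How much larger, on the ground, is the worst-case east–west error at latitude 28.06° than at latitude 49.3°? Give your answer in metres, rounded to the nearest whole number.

129 metres

Rounding to 2 decimal places leaves the longitude within ±0.005° of the true value.
At 28.06°: 0.005° × 111699 × cos 28.06° = 0.005 × 111699 × 0.8825 ≈ 492.85 m.
Error at 49.3° = 0.005° × 111699 × cos 49.3° ≈ 558.5 × 0.6521 = 364.19 m.
So the lower-latitude error exceeds the higher by 492.85 − 364.19 = 128.65 m.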